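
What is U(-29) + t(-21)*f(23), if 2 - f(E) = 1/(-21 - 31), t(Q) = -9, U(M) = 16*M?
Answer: -25073/52 ≈ -482.17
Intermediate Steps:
f(E) = 105/52 (f(E) = 2 - 1/(-21 - 31) = 2 - 1/(-52) = 2 - 1*(-1/52) = 2 + 1/52 = 105/52)
U(-29) + t(-21)*f(23) = 16*(-29) - 9*105/52 = -464 - 945/52 = -25073/52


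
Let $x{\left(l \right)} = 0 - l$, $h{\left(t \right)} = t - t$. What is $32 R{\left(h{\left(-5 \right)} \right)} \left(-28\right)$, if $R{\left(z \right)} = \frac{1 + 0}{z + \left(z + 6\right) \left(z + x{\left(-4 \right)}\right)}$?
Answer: $- \frac{112}{3} \approx -37.333$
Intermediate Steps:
$h{\left(t \right)} = 0$
$x{\left(l \right)} = - l$
$R{\left(z \right)} = \frac{1}{z + \left(4 + z\right) \left(6 + z\right)}$ ($R{\left(z \right)} = \frac{1 + 0}{z + \left(z + 6\right) \left(z - -4\right)} = 1 \frac{1}{z + \left(6 + z\right) \left(z + 4\right)} = 1 \frac{1}{z + \left(6 + z\right) \left(4 + z\right)} = 1 \frac{1}{z + \left(4 + z\right) \left(6 + z\right)} = \frac{1}{z + \left(4 + z\right) \left(6 + z\right)}$)
$32 R{\left(h{\left(-5 \right)} \right)} \left(-28\right) = \frac{32}{24 + 0^{2} + 11 \cdot 0} \left(-28\right) = \frac{32}{24 + 0 + 0} \left(-28\right) = \frac{32}{24} \left(-28\right) = 32 \cdot \frac{1}{24} \left(-28\right) = \frac{4}{3} \left(-28\right) = - \frac{112}{3}$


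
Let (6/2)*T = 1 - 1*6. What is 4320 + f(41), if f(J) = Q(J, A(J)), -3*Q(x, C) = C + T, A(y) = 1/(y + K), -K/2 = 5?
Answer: 1205432/279 ≈ 4320.5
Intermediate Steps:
K = -10 (K = -2*5 = -10)
A(y) = 1/(-10 + y) (A(y) = 1/(y - 10) = 1/(-10 + y))
T = -5/3 (T = (1 - 1*6)/3 = (1 - 6)/3 = (⅓)*(-5) = -5/3 ≈ -1.6667)
Q(x, C) = 5/9 - C/3 (Q(x, C) = -(C - 5/3)/3 = -(-5/3 + C)/3 = 5/9 - C/3)
f(J) = 5/9 - 1/(3*(-10 + J))
4320 + f(41) = 4320 + (-53 + 5*41)/(9*(-10 + 41)) = 4320 + (⅑)*(-53 + 205)/31 = 4320 + (⅑)*(1/31)*152 = 4320 + 152/279 = 1205432/279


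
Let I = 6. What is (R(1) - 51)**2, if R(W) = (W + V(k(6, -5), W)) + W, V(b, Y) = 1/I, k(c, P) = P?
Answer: 85849/36 ≈ 2384.7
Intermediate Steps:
V(b, Y) = 1/6
R(W) = 1/6 + 2*W (R(W) = (W + 1/6) + W = (1/6 + W) + W = 1/6 + 2*W)
(R(1) - 51)**2 = ((1/6 + 2*1) - 51)**2 = ((1/6 + 2) - 51)**2 = (13/6 - 51)**2 = (-293/6)**2 = 85849/36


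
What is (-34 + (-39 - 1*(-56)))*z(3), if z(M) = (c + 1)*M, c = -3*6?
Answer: 867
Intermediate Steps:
c = -18
z(M) = -17*M (z(M) = (-18 + 1)*M = -17*M)
(-34 + (-39 - 1*(-56)))*z(3) = (-34 + (-39 - 1*(-56)))*(-17*3) = (-34 + (-39 + 56))*(-51) = (-34 + 17)*(-51) = -17*(-51) = 867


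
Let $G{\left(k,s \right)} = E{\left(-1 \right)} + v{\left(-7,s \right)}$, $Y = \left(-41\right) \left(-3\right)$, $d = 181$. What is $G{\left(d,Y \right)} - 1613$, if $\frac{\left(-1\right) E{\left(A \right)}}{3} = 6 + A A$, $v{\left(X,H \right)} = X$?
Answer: $-1641$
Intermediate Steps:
$Y = 123$
$E{\left(A \right)} = -18 - 3 A^{2}$ ($E{\left(A \right)} = - 3 \left(6 + A A\right) = - 3 \left(6 + A^{2}\right) = -18 - 3 A^{2}$)
$G{\left(k,s \right)} = -28$ ($G{\left(k,s \right)} = \left(-18 - 3 \left(-1\right)^{2}\right) - 7 = \left(-18 - 3\right) - 7 = -21 - 7 = -28$)
$G{\left(d,Y \right)} - 1613 = -28 - 1613 = -1641$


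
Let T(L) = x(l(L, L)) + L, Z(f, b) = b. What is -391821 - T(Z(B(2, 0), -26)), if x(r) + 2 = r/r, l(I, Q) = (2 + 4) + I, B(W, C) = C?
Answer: -391794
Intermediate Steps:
l(I, Q) = 6 + I
x(r) = -1 (x(r) = -2 + r/r = -2 + 1 = -1)
T(L) = -1 + L
-391821 - T(Z(B(2, 0), -26)) = -391821 - (-1 - 26) = -391821 - 1*(-27) = -391821 + 27 = -391794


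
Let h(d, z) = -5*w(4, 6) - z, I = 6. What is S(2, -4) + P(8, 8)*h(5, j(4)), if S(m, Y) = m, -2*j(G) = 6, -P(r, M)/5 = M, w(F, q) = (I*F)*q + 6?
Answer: 29882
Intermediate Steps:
w(F, q) = 6 + 6*F*q (w(F, q) = (6*F)*q + 6 = 6*F*q + 6 = 6 + 6*F*q)
P(r, M) = -5*M
j(G) = -3 (j(G) = -½*6 = -3)
h(d, z) = -750 - z (h(d, z) = -5*(6 + 6*4*6) - z = -5*(6 + 144) - z = -5*150 - z = -750 - z)
S(2, -4) + P(8, 8)*h(5, j(4)) = 2 + (-5*8)*(-750 - 1*(-3)) = 2 - 40*(-750 + 3) = 2 - 40*(-747) = 2 + 29880 = 29882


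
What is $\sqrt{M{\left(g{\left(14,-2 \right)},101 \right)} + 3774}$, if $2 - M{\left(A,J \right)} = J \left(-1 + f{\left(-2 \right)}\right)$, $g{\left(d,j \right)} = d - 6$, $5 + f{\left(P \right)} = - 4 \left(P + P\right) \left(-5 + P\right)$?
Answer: $\sqrt{15694} \approx 125.28$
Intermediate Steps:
$f{\left(P \right)} = -5 - 8 P \left(-5 + P\right)$ ($f{\left(P \right)} = -5 + - 4 \left(P + P\right) \left(-5 + P\right) = -5 + - 4 \cdot 2 P \left(-5 + P\right) = -5 + - 8 P \left(-5 + P\right) = -5 - 8 P \left(-5 + P\right)$)
$g{\left(d,j \right)} = -6 + d$ ($g{\left(d,j \right)} = d - 6 = -6 + d$)
$M{\left(A,J \right)} = 2 + 118 J$ ($M{\left(A,J \right)} = 2 - J \left(-1 - \left(85 + 32\right)\right) = 2 - J \left(-1 - 117\right) = 2 - J \left(-118\right) = 2 - - 118 J = 2 + 118 J$)
$\sqrt{M{\left(g{\left(14,-2 \right)},101 \right)} + 3774} = \sqrt{\left(2 + 118 \cdot 101\right) + 3774} = \sqrt{\left(2 + 11918\right) + 3774} = \sqrt{11920 + 3774} = \sqrt{15694}$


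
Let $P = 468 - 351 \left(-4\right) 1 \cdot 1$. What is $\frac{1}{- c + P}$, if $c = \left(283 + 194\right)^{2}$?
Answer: $- \frac{1}{225657} \approx -4.4315 \cdot 10^{-6}$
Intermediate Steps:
$c = 227529$ ($c = 477^{2} = 227529$)
$P = 1872$ ($P = 468 - 351 \left(\left(-4\right) 1\right) = 468 - -1404 = 468 + 1404 = 1872$)
$\frac{1}{- c + P} = \frac{1}{\left(-1\right) 227529 + 1872} = \frac{1}{-227529 + 1872} = \frac{1}{-225657} = - \frac{1}{225657}$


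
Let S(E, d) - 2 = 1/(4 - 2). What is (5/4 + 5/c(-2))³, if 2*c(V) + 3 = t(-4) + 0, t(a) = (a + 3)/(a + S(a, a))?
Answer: -614125/21952 ≈ -27.976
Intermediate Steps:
S(E, d) = 5/2 (S(E, d) = 2 + 1/(4 - 2) = 2 + 1/2 = 2 + ½ = 5/2)
t(a) = (3 + a)/(5/2 + a) (t(a) = (a + 3)/(a + 5/2) = (3 + a)/(5/2 + a))
c(V) = -7/6 (c(V) = -3/2 + (2*(3 - 4)/(5 + 2*(-4)) + 0)/2 = -3/2 + (2*(-1)/(5 - 8) + 0)/2 = -3/2 + (2*(-1)/(-3) + 0)/2 = -3/2 + (2*(-⅓)*(-1) + 0)/2 = -3/2 + (⅔ + 0)/2 = -3/2 + (½)*(⅔) = -3/2 + ⅓ = -7/6)
(5/4 + 5/c(-2))³ = (5/4 + 5/(-7/6))³ = (5*(¼) + 5*(-6/7))³ = (5/4 - 30/7)³ = (-85/28)³ = -614125/21952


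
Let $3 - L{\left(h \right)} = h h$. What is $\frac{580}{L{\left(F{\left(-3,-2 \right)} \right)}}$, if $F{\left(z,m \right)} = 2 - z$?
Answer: $- \frac{290}{11} \approx -26.364$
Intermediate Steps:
$L{\left(h \right)} = 3 - h^{2}$ ($L{\left(h \right)} = 3 - h h = 3 - h^{2}$)
$\frac{580}{L{\left(F{\left(-3,-2 \right)} \right)}} = \frac{580}{3 - \left(2 - -3\right)^{2}} = \frac{580}{3 - \left(2 + 3\right)^{2}} = \frac{580}{3 - 5^{2}} = \frac{580}{3 - 25} = \frac{580}{-22} = 580 \left(- \frac{1}{22}\right) = - \frac{290}{11}$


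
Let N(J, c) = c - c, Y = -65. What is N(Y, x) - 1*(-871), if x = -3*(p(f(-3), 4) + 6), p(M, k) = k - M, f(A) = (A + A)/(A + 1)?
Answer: 871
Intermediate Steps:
f(A) = 2*A/(1 + A) (f(A) = (2*A)/(1 + A) = 2*A/(1 + A))
x = -21 (x = -3*((4 - 2*(-3)/(1 - 3)) + 6) = -3*((4 - 2*(-3)/(-2)) + 6) = -3*((4 - 2*(-3)*(-1)/2) + 6) = -3*((4 - 1*3) + 6) = -3*((4 - 3) + 6) = -3*(1 + 6) = -3*7 = -21)
N(J, c) = 0
N(Y, x) - 1*(-871) = 0 - 1*(-871) = 0 + 871 = 871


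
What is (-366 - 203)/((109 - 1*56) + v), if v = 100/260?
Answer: -7397/694 ≈ -10.659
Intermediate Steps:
v = 5/13 (v = 100*(1/260) = 5/13 ≈ 0.38462)
(-366 - 203)/((109 - 1*56) + v) = (-366 - 203)/((109 - 1*56) + 5/13) = -569/((109 - 56) + 5/13) = -569/(53 + 5/13) = -569/694/13 = -569*13/694 = -7397/694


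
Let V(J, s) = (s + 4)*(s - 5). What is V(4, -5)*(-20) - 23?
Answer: -223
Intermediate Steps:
V(J, s) = (-5 + s)*(4 + s) (V(J, s) = (4 + s)*(-5 + s) = (-5 + s)*(4 + s))
V(4, -5)*(-20) - 23 = (-20 + (-5)² - 1*(-5))*(-20) - 23 = (-20 + 25 + 5)*(-20) - 23 = 10*(-20) - 23 = -200 - 23 = -223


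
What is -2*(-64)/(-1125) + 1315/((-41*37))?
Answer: -1673551/1706625 ≈ -0.98062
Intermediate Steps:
-2*(-64)/(-1125) + 1315/((-41*37)) = 128*(-1/1125) + 1315/(-1517) = -128/1125 + 1315*(-1/1517) = -128/1125 - 1315/1517 = -1673551/1706625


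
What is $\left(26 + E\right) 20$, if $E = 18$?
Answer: $880$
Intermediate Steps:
$\left(26 + E\right) 20 = \left(26 + 18\right) 20 = 44 \cdot 20 = 880$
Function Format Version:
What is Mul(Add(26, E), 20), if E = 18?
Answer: 880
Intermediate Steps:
Mul(Add(26, E), 20) = Mul(Add(26, 18), 20) = Mul(44, 20) = 880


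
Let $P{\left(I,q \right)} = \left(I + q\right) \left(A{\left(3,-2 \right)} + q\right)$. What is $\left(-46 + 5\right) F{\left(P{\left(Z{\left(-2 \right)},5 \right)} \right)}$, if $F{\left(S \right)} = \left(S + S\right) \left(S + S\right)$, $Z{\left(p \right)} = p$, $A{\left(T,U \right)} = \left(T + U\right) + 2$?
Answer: $-94464$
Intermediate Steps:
$A{\left(T,U \right)} = 2 + T + U$
$P{\left(I,q \right)} = \left(3 + q\right) \left(I + q\right)$ ($P{\left(I,q \right)} = \left(I + q\right) \left(\left(2 + 3 - 2\right) + q\right) = \left(I + q\right) \left(3 + q\right) = \left(3 + q\right) \left(I + q\right)$)
$F{\left(S \right)} = 4 S^{2}$ ($F{\left(S \right)} = 2 S 2 S = 4 S^{2}$)
$\left(-46 + 5\right) F{\left(P{\left(Z{\left(-2 \right)},5 \right)} \right)} = \left(-46 + 5\right) 4 \left(5^{2} + 3 \left(-2\right) + 3 \cdot 5 - 10\right)^{2} = - 41 \cdot 4 \left(25 - 6 + 15 - 10\right)^{2} = - 41 \cdot 4 \cdot 24^{2} = - 41 \cdot 4 \cdot 576 = \left(-41\right) 2304 = -94464$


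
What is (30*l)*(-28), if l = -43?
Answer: 36120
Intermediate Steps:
(30*l)*(-28) = (30*(-43))*(-28) = -1290*(-28) = 36120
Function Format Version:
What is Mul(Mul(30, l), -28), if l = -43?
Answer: 36120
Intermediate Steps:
Mul(Mul(30, l), -28) = Mul(Mul(30, -43), -28) = Mul(-1290, -28) = 36120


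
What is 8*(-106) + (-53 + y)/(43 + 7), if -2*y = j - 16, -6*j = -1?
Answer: -509341/600 ≈ -848.90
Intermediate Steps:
j = ⅙ (j = -⅙*(-1) = ⅙ ≈ 0.16667)
y = 95/12 (y = -(⅙ - 16)/2 = -½*(-95/6) = 95/12 ≈ 7.9167)
8*(-106) + (-53 + y)/(43 + 7) = 8*(-106) + (-53 + 95/12)/(43 + 7) = -848 - 541/12/50 = -848 - 541/12*1/50 = -848 - 541/600 = -509341/600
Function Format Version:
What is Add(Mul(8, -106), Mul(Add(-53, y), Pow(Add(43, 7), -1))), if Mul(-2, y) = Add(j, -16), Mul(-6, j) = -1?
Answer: Rational(-509341, 600) ≈ -848.90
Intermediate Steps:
j = Rational(1, 6) (j = Mul(Rational(-1, 6), -1) = Rational(1, 6) ≈ 0.16667)
y = Rational(95, 12) (y = Mul(Rational(-1, 2), Add(Rational(1, 6), -16)) = Mul(Rational(-1, 2), Rational(-95, 6)) = Rational(95, 12) ≈ 7.9167)
Add(Mul(8, -106), Mul(Add(-53, y), Pow(Add(43, 7), -1))) = Add(Mul(8, -106), Mul(Add(-53, Rational(95, 12)), Pow(Add(43, 7), -1))) = Add(-848, Mul(Rational(-541, 12), Pow(50, -1))) = Add(-848, Mul(Rational(-541, 12), Rational(1, 50))) = Add(-848, Rational(-541, 600)) = Rational(-509341, 600)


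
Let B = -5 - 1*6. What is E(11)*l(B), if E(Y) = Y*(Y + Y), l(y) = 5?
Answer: 1210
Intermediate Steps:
B = -11 (B = -5 - 6 = -11)
E(Y) = 2*Y² (E(Y) = Y*(2*Y) = 2*Y²)
E(11)*l(B) = (2*11²)*5 = (2*121)*5 = 242*5 = 1210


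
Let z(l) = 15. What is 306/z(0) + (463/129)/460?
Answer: 1210999/59340 ≈ 20.408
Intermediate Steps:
306/z(0) + (463/129)/460 = 306/15 + (463/129)/460 = 306*(1/15) + (463*(1/129))*(1/460) = 102/5 + (463/129)*(1/460) = 102/5 + 463/59340 = 1210999/59340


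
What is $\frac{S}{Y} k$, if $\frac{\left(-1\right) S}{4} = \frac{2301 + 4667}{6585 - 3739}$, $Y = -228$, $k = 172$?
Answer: $\frac{599248}{81111} \approx 7.388$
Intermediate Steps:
$S = - \frac{13936}{1423}$ ($S = - 4 \frac{2301 + 4667}{6585 - 3739} = - 4 \cdot \frac{6968}{2846} = - 4 \cdot 6968 \cdot \frac{1}{2846} = \left(-4\right) \frac{3484}{1423} = - \frac{13936}{1423} \approx -9.7934$)
$\frac{S}{Y} k = - \frac{13936}{1423 \left(-228\right)} 172 = \left(- \frac{13936}{1423}\right) \left(- \frac{1}{228}\right) 172 = \frac{3484}{81111} \cdot 172 = \frac{599248}{81111}$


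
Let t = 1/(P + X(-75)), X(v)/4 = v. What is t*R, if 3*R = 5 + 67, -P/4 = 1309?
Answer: -3/692 ≈ -0.0043353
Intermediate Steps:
P = -5236 (P = -4*1309 = -5236)
X(v) = 4*v
R = 24 (R = (5 + 67)/3 = (⅓)*72 = 24)
t = -1/5536 (t = 1/(-5236 + 4*(-75)) = 1/(-5236 - 300) = 1/(-5536) = -1/5536 ≈ -0.00018064)
t*R = -1/5536*24 = -3/692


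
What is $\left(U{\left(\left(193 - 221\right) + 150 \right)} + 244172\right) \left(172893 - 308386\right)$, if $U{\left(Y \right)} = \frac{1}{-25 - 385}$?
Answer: $- \frac{13564274550867}{410} \approx -3.3084 \cdot 10^{10}$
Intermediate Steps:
$U{\left(Y \right)} = - \frac{1}{410}$ ($U{\left(Y \right)} = \frac{1}{-410} = - \frac{1}{410}$)
$\left(U{\left(\left(193 - 221\right) + 150 \right)} + 244172\right) \left(172893 - 308386\right) = \left(- \frac{1}{410} + 244172\right) \left(172893 - 308386\right) = \frac{100110519}{410} \left(-135493\right) = - \frac{13564274550867}{410}$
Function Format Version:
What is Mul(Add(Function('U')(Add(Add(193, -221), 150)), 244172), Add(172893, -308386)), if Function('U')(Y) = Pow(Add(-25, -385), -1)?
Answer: Rational(-13564274550867, 410) ≈ -3.3084e+10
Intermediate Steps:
Function('U')(Y) = Rational(-1, 410) (Function('U')(Y) = Pow(-410, -1) = Rational(-1, 410))
Mul(Add(Function('U')(Add(Add(193, -221), 150)), 244172), Add(172893, -308386)) = Mul(Add(Rational(-1, 410), 244172), Add(172893, -308386)) = Mul(Rational(100110519, 410), -135493) = Rational(-13564274550867, 410)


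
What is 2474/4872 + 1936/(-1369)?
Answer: -3022643/3334884 ≈ -0.90637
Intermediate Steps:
2474/4872 + 1936/(-1369) = 2474*(1/4872) + 1936*(-1/1369) = 1237/2436 - 1936/1369 = -3022643/3334884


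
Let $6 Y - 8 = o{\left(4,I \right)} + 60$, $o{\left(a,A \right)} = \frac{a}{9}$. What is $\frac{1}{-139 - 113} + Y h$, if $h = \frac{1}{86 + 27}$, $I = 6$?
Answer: $\frac{8285}{85428} \approx 0.096982$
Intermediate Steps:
$o{\left(a,A \right)} = \frac{a}{9}$ ($o{\left(a,A \right)} = a \frac{1}{9} = \frac{a}{9}$)
$h = \frac{1}{113} \approx 0.0088496$
$Y = \frac{308}{27}$ ($Y = \frac{4}{3} + \frac{\frac{1}{9} \cdot 4 + 60}{6} = \frac{4}{3} + \frac{\frac{4}{9} + 60}{6} = \frac{4}{3} + \frac{1}{6} \cdot \frac{544}{9} = \frac{4}{3} + \frac{272}{27} = \frac{308}{27} \approx 11.407$)
$\frac{1}{-139 - 113} + Y h = \frac{1}{-139 - 113} + \frac{308}{27} \cdot \frac{1}{113} = \frac{1}{-252} + \frac{308}{3051} = - \frac{1}{252} + \frac{308}{3051} = \frac{8285}{85428}$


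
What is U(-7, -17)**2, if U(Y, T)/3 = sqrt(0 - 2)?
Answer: -18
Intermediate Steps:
U(Y, T) = 3*I*sqrt(2) (U(Y, T) = 3*sqrt(0 - 2) = 3*sqrt(-2) = 3*(I*sqrt(2)) = 3*I*sqrt(2))
U(-7, -17)**2 = (3*I*sqrt(2))**2 = -18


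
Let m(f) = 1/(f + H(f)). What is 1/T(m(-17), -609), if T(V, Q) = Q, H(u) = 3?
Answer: -1/609 ≈ -0.0016420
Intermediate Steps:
m(f) = 1/(3 + f) (m(f) = 1/(f + 3) = 1/(3 + f))
1/T(m(-17), -609) = 1/(-609) = -1/609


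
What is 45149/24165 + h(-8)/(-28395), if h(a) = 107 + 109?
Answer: 28373027/15248115 ≈ 1.8608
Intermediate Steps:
h(a) = 216
45149/24165 + h(-8)/(-28395) = 45149/24165 + 216/(-28395) = 45149*(1/24165) + 216*(-1/28395) = 45149/24165 - 24/3155 = 28373027/15248115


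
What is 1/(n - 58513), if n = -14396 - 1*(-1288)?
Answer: -1/71621 ≈ -1.3962e-5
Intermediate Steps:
n = -13108 (n = -14396 + 1288 = -13108)
1/(n - 58513) = 1/(-13108 - 58513) = 1/(-71621) = -1/71621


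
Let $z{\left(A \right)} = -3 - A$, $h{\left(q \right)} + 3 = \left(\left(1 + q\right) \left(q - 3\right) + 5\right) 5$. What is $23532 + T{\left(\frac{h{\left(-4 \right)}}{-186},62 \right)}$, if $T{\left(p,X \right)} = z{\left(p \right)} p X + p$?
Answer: $\frac{6592606}{279} \approx 23629.0$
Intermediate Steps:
$h{\left(q \right)} = 22 + 5 \left(1 + q\right) \left(-3 + q\right)$ ($h{\left(q \right)} = -3 + \left(\left(1 + q\right) \left(q - 3\right) + 5\right) 5 = -3 + \left(\left(1 + q\right) \left(-3 + q\right) + 5\right) 5 = -3 + \left(5 + \left(1 + q\right) \left(-3 + q\right)\right) 5 = -3 + \left(25 + 5 \left(1 + q\right) \left(-3 + q\right)\right) = 22 + 5 \left(1 + q\right) \left(-3 + q\right)$)
$T{\left(p,X \right)} = p + X p \left(-3 - p\right)$ ($T{\left(p,X \right)} = \left(-3 - p\right) p X + p = p \left(-3 - p\right) X + p = X p \left(-3 - p\right) + p = p + X p \left(-3 - p\right)$)
$23532 + T{\left(\frac{h{\left(-4 \right)}}{-186},62 \right)} = 23532 - \frac{7 - -40 + 5 \left(-4\right)^{2}}{-186} \left(-1 + 62 \left(3 + \frac{7 - -40 + 5 \left(-4\right)^{2}}{-186}\right)\right) = 23532 - \left(7 + 40 + 5 \cdot 16\right) \left(- \frac{1}{186}\right) \left(-1 + 62 \left(3 + \left(7 + 40 + 5 \cdot 16\right) \left(- \frac{1}{186}\right)\right)\right) = 23532 - \left(7 + 40 + 80\right) \left(- \frac{1}{186}\right) \left(-1 + 62 \left(3 + \left(7 + 40 + 80\right) \left(- \frac{1}{186}\right)\right)\right) = 23532 - 127 \left(- \frac{1}{186}\right) \left(-1 + 62 \left(3 + 127 \left(- \frac{1}{186}\right)\right)\right) = 23532 - - \frac{127 \left(-1 + 62 \left(3 - \frac{127}{186}\right)\right)}{186} = 23532 - - \frac{127 \left(-1 + 62 \cdot \frac{431}{186}\right)}{186} = 23532 - - \frac{127 \left(-1 + \frac{431}{3}\right)}{186} = 23532 - \left(- \frac{127}{186}\right) \frac{428}{3} = 23532 + \frac{27178}{279} = \frac{6592606}{279}$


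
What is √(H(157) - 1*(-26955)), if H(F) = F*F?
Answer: 2*√12901 ≈ 227.17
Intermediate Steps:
H(F) = F²
√(H(157) - 1*(-26955)) = √(157² - 1*(-26955)) = √(24649 + 26955) = √51604 = 2*√12901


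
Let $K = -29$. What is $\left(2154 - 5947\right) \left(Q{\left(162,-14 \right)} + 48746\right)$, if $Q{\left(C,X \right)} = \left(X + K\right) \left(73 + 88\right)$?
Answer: $-158634639$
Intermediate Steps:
$Q{\left(C,X \right)} = -4669 + 161 X$ ($Q{\left(C,X \right)} = \left(X - 29\right) \left(73 + 88\right) = \left(-29 + X\right) 161 = -4669 + 161 X$)
$\left(2154 - 5947\right) \left(Q{\left(162,-14 \right)} + 48746\right) = \left(2154 - 5947\right) \left(\left(-4669 + 161 \left(-14\right)\right) + 48746\right) = - 3793 \left(\left(-4669 - 2254\right) + 48746\right) = - 3793 \left(-6923 + 48746\right) = \left(-3793\right) 41823 = -158634639$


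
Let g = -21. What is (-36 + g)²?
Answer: 3249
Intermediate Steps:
(-36 + g)² = (-36 - 21)² = (-57)² = 3249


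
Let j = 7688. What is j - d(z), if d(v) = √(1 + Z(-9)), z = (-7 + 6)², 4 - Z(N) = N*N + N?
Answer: 7688 - I*√67 ≈ 7688.0 - 8.1853*I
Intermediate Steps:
Z(N) = 4 - N - N² (Z(N) = 4 - (N*N + N) = 4 - (N² + N) = 4 - (N + N²) = 4 + (-N - N²) = 4 - N - N²)
z = 1 (z = (-1)² = 1)
d(v) = I*√67 (d(v) = √(1 + (4 - 1*(-9) - 1*(-9)²)) = √(1 + (4 + 9 - 1*81)) = √(1 + (4 + 9 - 81)) = √(1 - 68) = √(-67) = I*√67)
j - d(z) = 7688 - I*√67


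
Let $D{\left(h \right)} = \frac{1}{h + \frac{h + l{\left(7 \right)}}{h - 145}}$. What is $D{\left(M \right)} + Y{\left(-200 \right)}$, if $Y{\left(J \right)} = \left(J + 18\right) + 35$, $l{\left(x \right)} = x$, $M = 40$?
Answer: $- \frac{610386}{4153} \approx -146.97$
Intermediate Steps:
$Y{\left(J \right)} = 53 + J$ ($Y{\left(J \right)} = \left(18 + J\right) + 35 = 53 + J$)
$D{\left(h \right)} = \frac{1}{h + \frac{7 + h}{-145 + h}}$ ($D{\left(h \right)} = \frac{1}{h + \frac{h + 7}{h - 145}} = \frac{1}{h + \frac{7 + h}{-145 + h}}$)
$D{\left(M \right)} + Y{\left(-200 \right)} = \frac{-145 + 40}{7 + 40^{2} - 5760} + \left(53 - 200\right) = \frac{1}{7 + 1600 - 5760} \left(-105\right) - 147 = \frac{1}{-4153} \left(-105\right) - 147 = \left(- \frac{1}{4153}\right) \left(-105\right) - 147 = \frac{105}{4153} - 147 = - \frac{610386}{4153}$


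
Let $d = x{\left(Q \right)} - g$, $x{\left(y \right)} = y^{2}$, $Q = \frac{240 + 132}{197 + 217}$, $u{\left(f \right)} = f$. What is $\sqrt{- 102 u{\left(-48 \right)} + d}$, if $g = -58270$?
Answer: $\frac{\sqrt{300737170}}{69} \approx 251.33$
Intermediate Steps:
$Q = \frac{62}{69}$ ($Q = \frac{372}{414} = 372 \cdot \frac{1}{414} = \frac{62}{69} \approx 0.89855$)
$d = \frac{277427314}{4761}$ ($d = \left(\frac{62}{69}\right)^{2} - -58270 = \frac{3844}{4761} + 58270 = \frac{277427314}{4761} \approx 58271.0$)
$\sqrt{- 102 u{\left(-48 \right)} + d} = \sqrt{\left(-102\right) \left(-48\right) + \frac{277427314}{4761}} = \sqrt{4896 + \frac{277427314}{4761}} = \sqrt{\frac{300737170}{4761}} = \frac{\sqrt{300737170}}{69}$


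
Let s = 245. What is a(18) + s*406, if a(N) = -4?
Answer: 99466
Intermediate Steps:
a(18) + s*406 = -4 + 245*406 = -4 + 99470 = 99466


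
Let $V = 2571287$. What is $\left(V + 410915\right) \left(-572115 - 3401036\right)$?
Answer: $-11848738858502$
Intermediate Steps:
$\left(V + 410915\right) \left(-572115 - 3401036\right) = \left(2571287 + 410915\right) \left(-572115 - 3401036\right) = 2982202 \left(-3973151\right) = -11848738858502$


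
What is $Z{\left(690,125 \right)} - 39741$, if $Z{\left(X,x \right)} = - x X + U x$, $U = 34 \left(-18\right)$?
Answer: $-202491$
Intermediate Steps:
$U = -612$
$Z{\left(X,x \right)} = - 612 x - X x$ ($Z{\left(X,x \right)} = - x X - 612 x = - X x - 612 x = - 612 x - X x$)
$Z{\left(690,125 \right)} - 39741 = \left(-1\right) 125 \left(612 + 690\right) - 39741 = \left(-1\right) 125 \cdot 1302 - 39741 = -162750 - 39741 = -202491$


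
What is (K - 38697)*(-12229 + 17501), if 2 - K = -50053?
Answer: 59879376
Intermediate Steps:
K = 50055 (K = 2 - 1*(-50053) = 2 + 50053 = 50055)
(K - 38697)*(-12229 + 17501) = (50055 - 38697)*(-12229 + 17501) = 11358*5272 = 59879376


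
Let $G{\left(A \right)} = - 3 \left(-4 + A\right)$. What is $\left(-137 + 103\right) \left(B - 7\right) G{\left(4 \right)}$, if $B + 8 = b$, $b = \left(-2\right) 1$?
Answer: $0$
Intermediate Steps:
$b = -2$
$B = -10$ ($B = -8 - 2 = -10$)
$G{\left(A \right)} = 12 - 3 A$
$\left(-137 + 103\right) \left(B - 7\right) G{\left(4 \right)} = \left(-137 + 103\right) \left(-10 - 7\right) \left(12 - 12\right) = - 34 \left(- 17 \left(12 - 12\right)\right) = - 34 \left(\left(-17\right) 0\right) = \left(-34\right) 0 = 0$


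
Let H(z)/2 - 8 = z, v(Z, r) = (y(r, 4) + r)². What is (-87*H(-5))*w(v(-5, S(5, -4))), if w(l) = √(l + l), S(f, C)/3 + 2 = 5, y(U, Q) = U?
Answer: -9396*√2 ≈ -13288.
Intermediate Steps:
S(f, C) = 9 (S(f, C) = -6 + 3*5 = -6 + 15 = 9)
v(Z, r) = 4*r² (v(Z, r) = (r + r)² = (2*r)² = 4*r²)
H(z) = 16 + 2*z
w(l) = √2*√l (w(l) = √(2*l) = √2*√l)
(-87*H(-5))*w(v(-5, S(5, -4))) = (-87*(16 + 2*(-5)))*(√2*√(4*9²)) = (-87*(16 - 10))*(√2*√(4*81)) = (-87*6)*(√2*√324) = -522*√2*18 = -9396*√2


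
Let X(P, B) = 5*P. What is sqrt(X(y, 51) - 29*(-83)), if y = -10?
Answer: sqrt(2357) ≈ 48.549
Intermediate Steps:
sqrt(X(y, 51) - 29*(-83)) = sqrt(5*(-10) - 29*(-83)) = sqrt(-50 + 2407) = sqrt(2357)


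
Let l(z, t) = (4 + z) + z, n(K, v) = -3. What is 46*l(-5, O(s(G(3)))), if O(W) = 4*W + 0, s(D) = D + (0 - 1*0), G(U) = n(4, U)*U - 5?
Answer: -276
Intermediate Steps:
G(U) = -5 - 3*U (G(U) = -3*U - 5 = -5 - 3*U)
s(D) = D (s(D) = D + (0 + 0) = D + 0 = D)
O(W) = 4*W
l(z, t) = 4 + 2*z
46*l(-5, O(s(G(3)))) = 46*(4 + 2*(-5)) = 46*(4 - 10) = 46*(-6) = -276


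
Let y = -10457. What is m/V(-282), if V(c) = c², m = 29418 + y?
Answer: 18961/79524 ≈ 0.23843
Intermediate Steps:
m = 18961 (m = 29418 - 10457 = 18961)
m/V(-282) = 18961/((-282)²) = 18961/79524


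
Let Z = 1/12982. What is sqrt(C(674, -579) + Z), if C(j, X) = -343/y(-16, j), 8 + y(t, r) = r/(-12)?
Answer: sqrt(2725206949630)/714010 ≈ 2.3120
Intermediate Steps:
y(t, r) = -8 - r/12 (y(t, r) = -8 + r/(-12) = -8 + r*(-1/12) = -8 - r/12)
C(j, X) = -343/(-8 - j/12)
Z = 1/12982 ≈ 7.7030e-5
sqrt(C(674, -579) + Z) = sqrt(4116/(96 + 674) + 1/12982) = sqrt(4116/770 + 1/12982) = sqrt(4116*(1/770) + 1/12982) = sqrt(294/55 + 1/12982) = sqrt(3816763/714010) = sqrt(2725206949630)/714010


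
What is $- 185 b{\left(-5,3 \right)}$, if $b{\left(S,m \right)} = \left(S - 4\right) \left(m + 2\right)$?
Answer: $8325$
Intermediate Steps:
$b{\left(S,m \right)} = \left(-4 + S\right) \left(2 + m\right)$
$- 185 b{\left(-5,3 \right)} = - 185 \left(-8 - 12 + 2 \left(-5\right) - 15\right) = - 185 \left(-8 - 12 - 10 - 15\right) = \left(-185\right) \left(-45\right) = 8325$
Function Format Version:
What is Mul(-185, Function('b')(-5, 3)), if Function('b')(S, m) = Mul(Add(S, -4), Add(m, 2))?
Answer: 8325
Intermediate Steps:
Function('b')(S, m) = Mul(Add(-4, S), Add(2, m))
Mul(-185, Function('b')(-5, 3)) = Mul(-185, Add(-8, Mul(-4, 3), Mul(2, -5), Mul(-5, 3))) = Mul(-185, Add(-8, -12, -10, -15)) = Mul(-185, -45) = 8325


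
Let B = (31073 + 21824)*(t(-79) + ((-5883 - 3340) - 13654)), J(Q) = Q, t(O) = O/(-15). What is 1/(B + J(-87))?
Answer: -15/18147692477 ≈ -8.2655e-10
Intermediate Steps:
t(O) = -O/15 (t(O) = O*(-1/15) = -O/15)
B = -18147691172/15 (B = (31073 + 21824)*(-1/15*(-79) + ((-5883 - 3340) - 13654)) = 52897*(79/15 + (-9223 - 13654)) = 52897*(79/15 - 22877) = 52897*(-343076/15) = -18147691172/15 ≈ -1.2098e+9)
1/(B + J(-87)) = 1/(-18147691172/15 - 87) = 1/(-18147692477/15) = -15/18147692477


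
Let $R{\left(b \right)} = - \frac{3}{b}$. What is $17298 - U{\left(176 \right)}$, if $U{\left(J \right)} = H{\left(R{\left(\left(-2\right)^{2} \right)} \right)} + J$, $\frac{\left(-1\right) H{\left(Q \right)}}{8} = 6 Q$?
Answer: $17086$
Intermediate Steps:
$H{\left(Q \right)} = - 48 Q$ ($H{\left(Q \right)} = - 8 \cdot 6 Q = - 48 Q$)
$U{\left(J \right)} = 36 + J$ ($U{\left(J \right)} = - 48 \left(- \frac{3}{\left(-2\right)^{2}}\right) + J = - 48 \left(- \frac{3}{4}\right) + J = - 48 \left(\left(-3\right) \frac{1}{4}\right) + J = \left(-48\right) \left(- \frac{3}{4}\right) + J = 36 + J$)
$17298 - U{\left(176 \right)} = 17298 - \left(36 + 176\right) = 17298 - 212 = 17086$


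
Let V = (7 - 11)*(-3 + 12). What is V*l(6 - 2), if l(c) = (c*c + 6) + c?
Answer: -936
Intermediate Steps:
V = -36 (V = -4*9 = -36)
l(c) = 6 + c + c**2 (l(c) = (c**2 + 6) + c = (6 + c**2) + c = 6 + c + c**2)
V*l(6 - 2) = -36*(6 + (6 - 2) + (6 - 2)**2) = -36*(6 + 4 + 4**2) = -36*(6 + 4 + 16) = -36*26 = -936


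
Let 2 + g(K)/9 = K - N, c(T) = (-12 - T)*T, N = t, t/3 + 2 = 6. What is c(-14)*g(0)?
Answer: 3528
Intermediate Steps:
t = 12 (t = -6 + 3*6 = -6 + 18 = 12)
N = 12
c(T) = T*(-12 - T)
g(K) = -126 + 9*K (g(K) = -18 + 9*(K - 1*12) = -18 + 9*(K - 12) = -18 + 9*(-12 + K) = -18 + (-108 + 9*K) = -126 + 9*K)
c(-14)*g(0) = (-1*(-14)*(12 - 14))*(-126 + 9*0) = (-1*(-14)*(-2))*(-126 + 0) = -28*(-126) = 3528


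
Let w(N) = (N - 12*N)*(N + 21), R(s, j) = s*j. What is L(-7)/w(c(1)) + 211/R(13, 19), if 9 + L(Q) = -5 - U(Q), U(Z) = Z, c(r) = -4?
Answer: 156099/184756 ≈ 0.84489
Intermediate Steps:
L(Q) = -14 - Q (L(Q) = -9 + (-5 - Q) = -14 - Q)
R(s, j) = j*s
w(N) = -11*N*(21 + N) (w(N) = (-11*N)*(21 + N) = -11*N*(21 + N))
L(-7)/w(c(1)) + 211/R(13, 19) = (-14 - 1*(-7))/((-11*(-4)*(21 - 4))) + 211/((19*13)) = (-14 + 7)/((-11*(-4)*17)) + 211/247 = -7/748 + 211*(1/247) = -7*1/748 + 211/247 = -7/748 + 211/247 = 156099/184756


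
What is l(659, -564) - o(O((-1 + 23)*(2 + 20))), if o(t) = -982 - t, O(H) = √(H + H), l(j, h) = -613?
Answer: 369 + 22*√2 ≈ 400.11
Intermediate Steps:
O(H) = √2*√H (O(H) = √(2*H) = √2*√H)
l(659, -564) - o(O((-1 + 23)*(2 + 20))) = -613 - (-982 - √2*√((-1 + 23)*(2 + 20))) = -613 - (-982 - √2*√(22*22)) = -613 - (-982 - √2*√484) = -613 - (-982 - √2*22) = -613 - (-982 - 22*√2) = -613 + (982 + 22*√2) = 369 + 22*√2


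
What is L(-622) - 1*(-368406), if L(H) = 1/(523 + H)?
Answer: 36472193/99 ≈ 3.6841e+5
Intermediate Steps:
L(-622) - 1*(-368406) = 1/(523 - 622) - 1*(-368406) = 1/(-99) + 368406 = -1/99 + 368406 = 36472193/99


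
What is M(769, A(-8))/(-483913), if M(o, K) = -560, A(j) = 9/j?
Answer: 560/483913 ≈ 0.0011572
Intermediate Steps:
M(769, A(-8))/(-483913) = -560/(-483913) = -560*(-1/483913) = 560/483913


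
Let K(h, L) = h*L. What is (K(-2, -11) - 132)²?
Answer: 12100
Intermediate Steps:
K(h, L) = L*h
(K(-2, -11) - 132)² = (-11*(-2) - 132)² = (22 - 132)² = (-110)² = 12100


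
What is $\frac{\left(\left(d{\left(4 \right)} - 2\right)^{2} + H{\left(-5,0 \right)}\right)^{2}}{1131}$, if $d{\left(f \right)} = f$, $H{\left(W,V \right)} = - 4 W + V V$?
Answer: $\frac{192}{377} \approx 0.50928$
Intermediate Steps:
$H{\left(W,V \right)} = V^{2} - 4 W$ ($H{\left(W,V \right)} = - 4 W + V^{2} = V^{2} - 4 W$)
$\frac{\left(\left(d{\left(4 \right)} - 2\right)^{2} + H{\left(-5,0 \right)}\right)^{2}}{1131} = \frac{\left(\left(4 - 2\right)^{2} + \left(0^{2} - -20\right)\right)^{2}}{1131} = \frac{\left(2^{2} + \left(0 + 20\right)\right)^{2}}{1131} = \frac{\left(4 + 20\right)^{2}}{1131} = \frac{24^{2}}{1131} = \frac{1}{1131} \cdot 576 = \frac{192}{377}$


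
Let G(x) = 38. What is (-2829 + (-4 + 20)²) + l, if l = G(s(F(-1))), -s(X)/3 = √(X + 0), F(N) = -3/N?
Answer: -2535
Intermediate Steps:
s(X) = -3*√X (s(X) = -3*√(X + 0) = -3*√X)
l = 38
(-2829 + (-4 + 20)²) + l = (-2829 + (-4 + 20)²) + 38 = (-2829 + 16²) + 38 = (-2829 + 256) + 38 = -2573 + 38 = -2535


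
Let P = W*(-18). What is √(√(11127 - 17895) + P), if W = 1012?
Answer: 2*√(-4554 + 3*I*√47) ≈ 0.30477 + 134.97*I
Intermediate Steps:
P = -18216 (P = 1012*(-18) = -18216)
√(√(11127 - 17895) + P) = √(√(11127 - 17895) - 18216) = √(√(-6768) - 18216) = √(12*I*√47 - 18216) = √(-18216 + 12*I*√47)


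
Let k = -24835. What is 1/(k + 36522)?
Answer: 1/11687 ≈ 8.5565e-5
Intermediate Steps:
1/(k + 36522) = 1/(-24835 + 36522) = 1/11687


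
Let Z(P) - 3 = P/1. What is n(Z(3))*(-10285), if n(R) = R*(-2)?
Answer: 123420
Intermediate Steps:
Z(P) = 3 + P (Z(P) = 3 + P/1 = 3 + P*1 = 3 + P)
n(R) = -2*R
n(Z(3))*(-10285) = -2*(3 + 3)*(-10285) = -2*6*(-10285) = -12*(-10285) = 123420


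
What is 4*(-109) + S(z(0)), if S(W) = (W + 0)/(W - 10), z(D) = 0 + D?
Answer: -436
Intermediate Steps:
z(D) = D
S(W) = W/(-10 + W)
4*(-109) + S(z(0)) = 4*(-109) + 0/(-10 + 0) = -436 + 0/(-10) = -436 + 0*(-1/10) = -436 + 0 = -436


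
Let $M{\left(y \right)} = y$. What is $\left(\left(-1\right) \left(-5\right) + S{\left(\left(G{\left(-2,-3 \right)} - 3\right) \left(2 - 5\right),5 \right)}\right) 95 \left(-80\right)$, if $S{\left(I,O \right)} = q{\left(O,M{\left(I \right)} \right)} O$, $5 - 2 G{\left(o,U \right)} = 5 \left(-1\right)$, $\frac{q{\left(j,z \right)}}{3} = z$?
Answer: $646000$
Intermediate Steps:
$q{\left(j,z \right)} = 3 z$
$G{\left(o,U \right)} = 5$ ($G{\left(o,U \right)} = \frac{5}{2} - \frac{5 \left(-1\right)}{2} = \frac{5}{2} - - \frac{5}{2} = \frac{5}{2} + \frac{5}{2} = 5$)
$S{\left(I,O \right)} = 3 I O$
$\left(\left(-1\right) \left(-5\right) + S{\left(\left(G{\left(-2,-3 \right)} - 3\right) \left(2 - 5\right),5 \right)}\right) 95 \left(-80\right) = \left(\left(-1\right) \left(-5\right) + 3 \left(5 - 3\right) \left(2 - 5\right) 5\right) 95 \left(-80\right) = \left(5 + 3 \cdot 2 \left(-3\right) 5\right) 95 \left(-80\right) = \left(5 + 3 \left(-6\right) 5\right) 95 \left(-80\right) = \left(5 - 90\right) 95 \left(-80\right) = \left(-85\right) 95 \left(-80\right) = \left(-8075\right) \left(-80\right) = 646000$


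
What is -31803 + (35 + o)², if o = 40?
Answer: -26178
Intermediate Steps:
-31803 + (35 + o)² = -31803 + (35 + 40)² = -31803 + 75² = -31803 + 5625 = -26178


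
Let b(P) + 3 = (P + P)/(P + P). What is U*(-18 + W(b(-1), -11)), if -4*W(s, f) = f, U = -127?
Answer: 7747/4 ≈ 1936.8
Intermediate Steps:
b(P) = -2 (b(P) = -3 + (P + P)/(P + P) = -3 + (2*P)/((2*P)) = -3 + (2*P)*(1/(2*P)) = -3 + 1 = -2)
W(s, f) = -f/4
U*(-18 + W(b(-1), -11)) = -127*(-18 - ¼*(-11)) = -127*(-18 + 11/4) = -127*(-61/4) = 7747/4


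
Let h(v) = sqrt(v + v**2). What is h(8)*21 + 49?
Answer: 49 + 126*sqrt(2) ≈ 227.19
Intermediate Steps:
h(8)*21 + 49 = sqrt(8*(1 + 8))*21 + 49 = sqrt(8*9)*21 + 49 = sqrt(72)*21 + 49 = (6*sqrt(2))*21 + 49 = 126*sqrt(2) + 49 = 49 + 126*sqrt(2)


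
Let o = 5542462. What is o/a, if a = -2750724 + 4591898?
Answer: 2771231/920587 ≈ 3.0103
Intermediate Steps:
a = 1841174
o/a = 5542462/1841174 = 5542462*(1/1841174) = 2771231/920587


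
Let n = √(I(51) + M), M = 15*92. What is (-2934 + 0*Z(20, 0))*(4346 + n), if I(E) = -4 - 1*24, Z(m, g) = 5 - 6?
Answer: -12751164 - 76284*√2 ≈ -1.2859e+7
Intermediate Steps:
Z(m, g) = -1
I(E) = -28 (I(E) = -4 - 24 = -28)
M = 1380
n = 26*√2 (n = √(-28 + 1380) = √1352 = 26*√2 ≈ 36.770)
(-2934 + 0*Z(20, 0))*(4346 + n) = (-2934 + 0*(-1))*(4346 + 26*√2) = (-2934 + 0)*(4346 + 26*√2) = -2934*(4346 + 26*√2) = -12751164 - 76284*√2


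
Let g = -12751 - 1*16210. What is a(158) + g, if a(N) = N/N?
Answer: -28960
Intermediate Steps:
g = -28961 (g = -12751 - 16210 = -28961)
a(N) = 1
a(158) + g = 1 - 28961 = -28960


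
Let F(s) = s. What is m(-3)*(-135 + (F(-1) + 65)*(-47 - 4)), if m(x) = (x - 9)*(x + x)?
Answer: -244728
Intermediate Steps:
m(x) = 2*x*(-9 + x) (m(x) = (-9 + x)*(2*x) = 2*x*(-9 + x))
m(-3)*(-135 + (F(-1) + 65)*(-47 - 4)) = (2*(-3)*(-9 - 3))*(-135 + (-1 + 65)*(-47 - 4)) = (2*(-3)*(-12))*(-135 + 64*(-51)) = 72*(-135 - 3264) = 72*(-3399) = -244728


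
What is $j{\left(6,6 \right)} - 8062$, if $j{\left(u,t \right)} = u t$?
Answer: $-8026$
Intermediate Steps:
$j{\left(u,t \right)} = t u$
$j{\left(6,6 \right)} - 8062 = 6 \cdot 6 - 8062 = 36 - 8062 = -8026$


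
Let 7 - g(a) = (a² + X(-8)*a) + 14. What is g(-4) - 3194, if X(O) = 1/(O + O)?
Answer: -12869/4 ≈ -3217.3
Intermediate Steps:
X(O) = 1/(2*O)
g(a) = -7 - a² + a/16 (g(a) = 7 - ((a² + ((½)/(-8))*a) + 14) = 7 - ((a² + ((½)*(-⅛))*a) + 14) = 7 - ((a² - a/16) + 14) = 7 - (14 + a² - a/16) = 7 + (-14 - a² + a/16) = -7 - a² + a/16)
g(-4) - 3194 = (-7 - 1*(-4)² + (1/16)*(-4)) - 3194 = (-7 - 1*16 - ¼) - 3194 = (-7 - 16 - ¼) - 3194 = -93/4 - 3194 = -12869/4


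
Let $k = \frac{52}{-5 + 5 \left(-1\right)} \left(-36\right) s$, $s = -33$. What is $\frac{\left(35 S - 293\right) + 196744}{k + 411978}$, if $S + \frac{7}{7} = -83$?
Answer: $\frac{967555}{2029002} \approx 0.47686$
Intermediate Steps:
$S = -84$ ($S = -1 - 83 = -84$)
$k = - \frac{30888}{5}$ ($k = \frac{52}{-5 + 5 \left(-1\right)} \left(-36\right) \left(-33\right) = \frac{52}{-5 - 5} \left(-36\right) \left(-33\right) = \frac{52}{-10} \left(-36\right) \left(-33\right) = 52 \left(- \frac{1}{10}\right) \left(-36\right) \left(-33\right) = \left(- \frac{26}{5}\right) \left(-36\right) \left(-33\right) = \frac{936}{5} \left(-33\right) = - \frac{30888}{5} \approx -6177.6$)
$\frac{\left(35 S - 293\right) + 196744}{k + 411978} = \frac{\left(35 \left(-84\right) - 293\right) + 196744}{- \frac{30888}{5} + 411978} = \frac{\left(-2940 - 293\right) + 196744}{\frac{2029002}{5}} = \left(-3233 + 196744\right) \frac{5}{2029002} = 193511 \cdot \frac{5}{2029002} = \frac{967555}{2029002}$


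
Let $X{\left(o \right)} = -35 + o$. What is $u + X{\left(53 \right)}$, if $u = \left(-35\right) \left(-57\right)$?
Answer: $2013$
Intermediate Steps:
$u = 1995$
$u + X{\left(53 \right)} = 1995 + \left(-35 + 53\right) = 1995 + 18 = 2013$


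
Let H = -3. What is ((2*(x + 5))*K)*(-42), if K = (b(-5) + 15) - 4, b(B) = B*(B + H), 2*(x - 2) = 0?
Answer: -29988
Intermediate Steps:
x = 2 (x = 2 + (1/2)*0 = 2 + 0 = 2)
b(B) = B*(-3 + B) (b(B) = B*(B - 3) = B*(-3 + B))
K = 51 (K = (-5*(-3 - 5) + 15) - 4 = (-5*(-8) + 15) - 4 = (40 + 15) - 4 = 55 - 4 = 51)
((2*(x + 5))*K)*(-42) = ((2*(2 + 5))*51)*(-42) = ((2*7)*51)*(-42) = (14*51)*(-42) = 714*(-42) = -29988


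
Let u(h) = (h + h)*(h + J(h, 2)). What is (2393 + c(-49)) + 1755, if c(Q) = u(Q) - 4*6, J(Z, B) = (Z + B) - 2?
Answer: 13728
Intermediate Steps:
J(Z, B) = -2 + B + Z (J(Z, B) = (B + Z) - 2 = -2 + B + Z)
u(h) = 4*h² (u(h) = (h + h)*(h + (-2 + 2 + h)) = (2*h)*(h + h) = (2*h)*(2*h) = 4*h²)
c(Q) = -24 + 4*Q² (c(Q) = 4*Q² - 4*6 = 4*Q² - 24 = -24 + 4*Q²)
(2393 + c(-49)) + 1755 = (2393 + (-24 + 4*(-49)²)) + 1755 = (2393 + (-24 + 4*2401)) + 1755 = (2393 + (-24 + 9604)) + 1755 = (2393 + 9580) + 1755 = 11973 + 1755 = 13728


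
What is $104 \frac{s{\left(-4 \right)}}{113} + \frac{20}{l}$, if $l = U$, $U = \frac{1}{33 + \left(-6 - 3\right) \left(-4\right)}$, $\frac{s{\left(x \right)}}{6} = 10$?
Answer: $\frac{162180}{113} \approx 1435.2$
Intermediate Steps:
$s{\left(x \right)} = 60$ ($s{\left(x \right)} = 6 \cdot 10 = 60$)
$U = \frac{1}{69}$ ($U = \frac{1}{33 - -36} = \frac{1}{33 + 36} = \frac{1}{69} \approx 0.014493$)
$l = \frac{1}{69} \approx 0.014493$
$104 \frac{s{\left(-4 \right)}}{113} + \frac{20}{l} = 104 \cdot \frac{60}{113} + 20 \frac{1}{\frac{1}{69}} = 104 \cdot 60 \cdot \frac{1}{113} + 20 \cdot 69 = 104 \cdot \frac{60}{113} + 1380 = \frac{6240}{113} + 1380 = \frac{162180}{113}$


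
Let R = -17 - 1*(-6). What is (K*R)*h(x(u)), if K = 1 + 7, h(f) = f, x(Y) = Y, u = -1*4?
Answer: 352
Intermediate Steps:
u = -4
R = -11 (R = -17 + 6 = -11)
K = 8
(K*R)*h(x(u)) = (8*(-11))*(-4) = -88*(-4) = 352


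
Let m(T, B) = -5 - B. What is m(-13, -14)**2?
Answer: 81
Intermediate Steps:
m(-13, -14)**2 = (-5 - 1*(-14))**2 = (-5 + 14)**2 = 9**2 = 81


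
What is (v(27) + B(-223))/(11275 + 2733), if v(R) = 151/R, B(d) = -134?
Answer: -3467/378216 ≈ -0.0091667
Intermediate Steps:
(v(27) + B(-223))/(11275 + 2733) = (151/27 - 134)/(11275 + 2733) = (151*(1/27) - 134)/14008 = (151/27 - 134)*(1/14008) = -3467/27*1/14008 = -3467/378216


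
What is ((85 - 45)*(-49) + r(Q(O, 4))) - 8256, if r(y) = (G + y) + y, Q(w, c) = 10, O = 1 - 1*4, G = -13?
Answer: -10209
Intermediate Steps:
O = -3 (O = 1 - 4 = -3)
r(y) = -13 + 2*y (r(y) = (-13 + y) + y = -13 + 2*y)
((85 - 45)*(-49) + r(Q(O, 4))) - 8256 = ((85 - 45)*(-49) + (-13 + 2*10)) - 8256 = (40*(-49) + (-13 + 20)) - 8256 = (-1960 + 7) - 8256 = -1953 - 8256 = -10209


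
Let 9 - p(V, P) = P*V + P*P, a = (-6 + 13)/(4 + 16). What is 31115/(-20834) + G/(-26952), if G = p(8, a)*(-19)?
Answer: -167241145187/112303593600 ≈ -1.4892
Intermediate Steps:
a = 7/20 ≈ 0.35000
p(V, P) = 9 - P**2 - P*V (p(V, P) = 9 - (P*V + P*P) = 9 - (P*V + P**2) = 9 - (P**2 + P*V) = 9 + (-P**2 - P*V) = 9 - P**2 - P*V)
G = -46189/400 (G = (9 - (7/20)**2 - 1*7/20*8)*(-19) = (9 - 1*49/400 - 14/5)*(-19) = (9 - 49/400 - 14/5)*(-19) = (2431/400)*(-19) = -46189/400 ≈ -115.47)
31115/(-20834) + G/(-26952) = 31115/(-20834) - 46189/400/(-26952) = 31115*(-1/20834) - 46189/400*(-1/26952) = -31115/20834 + 46189/10780800 = -167241145187/112303593600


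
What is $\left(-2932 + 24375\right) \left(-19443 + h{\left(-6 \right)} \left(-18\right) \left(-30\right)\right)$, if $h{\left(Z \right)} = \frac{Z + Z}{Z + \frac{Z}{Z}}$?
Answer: $-389126121$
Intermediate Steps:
$h{\left(Z \right)} = \frac{2 Z}{1 + Z}$ ($h{\left(Z \right)} = \frac{2 Z}{Z + 1} = \frac{2 Z}{1 + Z}$)
$\left(-2932 + 24375\right) \left(-19443 + h{\left(-6 \right)} \left(-18\right) \left(-30\right)\right) = \left(-2932 + 24375\right) \left(-19443 + 2 \left(-6\right) \frac{1}{1 - 6} \left(-18\right) \left(-30\right)\right) = 21443 \left(-19443 + 2 \left(-6\right) \frac{1}{-5} \left(-18\right) \left(-30\right)\right) = 21443 \left(-19443 + 2 \left(-6\right) \left(- \frac{1}{5}\right) \left(-18\right) \left(-30\right)\right) = 21443 \left(-19443 + \frac{12}{5} \left(-18\right) \left(-30\right)\right) = 21443 \left(-19443 - -1296\right) = 21443 \left(-19443 + 1296\right) = 21443 \left(-18147\right) = -389126121$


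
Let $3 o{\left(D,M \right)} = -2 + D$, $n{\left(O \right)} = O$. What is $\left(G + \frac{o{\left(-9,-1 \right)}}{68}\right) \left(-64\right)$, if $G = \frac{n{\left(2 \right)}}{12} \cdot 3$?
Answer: $- \frac{1456}{51} \approx -28.549$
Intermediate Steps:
$o{\left(D,M \right)} = - \frac{2}{3} + \frac{D}{3}$ ($o{\left(D,M \right)} = \frac{-2 + D}{3} = - \frac{2}{3} + \frac{D}{3}$)
$G = \frac{1}{2}$ ($G = \frac{2}{12} \cdot 3 = 2 \cdot \frac{1}{12} \cdot 3 = \frac{1}{6} \cdot 3 = \frac{1}{2} \approx 0.5$)
$\left(G + \frac{o{\left(-9,-1 \right)}}{68}\right) \left(-64\right) = \left(\frac{1}{2} + \frac{- \frac{2}{3} + \frac{1}{3} \left(-9\right)}{68}\right) \left(-64\right) = \left(\frac{1}{2} + \left(- \frac{2}{3} - 3\right) \frac{1}{68}\right) \left(-64\right) = \left(\frac{1}{2} - \frac{11}{204}\right) \left(-64\right) = \frac{91}{204} \left(-64\right) = - \frac{1456}{51}$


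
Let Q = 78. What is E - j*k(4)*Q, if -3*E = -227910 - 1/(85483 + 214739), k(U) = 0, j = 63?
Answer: 68423596021/900666 ≈ 75970.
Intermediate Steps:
E = 68423596021/900666 (E = -(-227910 - 1/(85483 + 214739))/3 = -(-227910 - 1/300222)/3 = -⅓*(-68423596021/300222) = 68423596021/900666 ≈ 75970.)
E - j*k(4)*Q = 68423596021/900666 - 63*0*78 = 68423596021/900666 - 0*78 = 68423596021/900666 - 1*0 = 68423596021/900666 + 0 = 68423596021/900666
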